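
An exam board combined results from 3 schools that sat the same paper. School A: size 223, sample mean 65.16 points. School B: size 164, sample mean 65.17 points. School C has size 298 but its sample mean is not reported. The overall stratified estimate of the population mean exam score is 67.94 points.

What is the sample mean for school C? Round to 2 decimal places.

71.54

N = 223 + 164 + 298 = 685.
Overall total = μ·N = 67.94·685 = 46538.9.
Subtract the known strata: 223·65.16 + 164·65.17 = 25218.56.
Remaining total for school C: 46538.9 − 25218.56 = 21320.34.
Divide by its size: 21320.34 / 298 = 71.5448... → 71.54.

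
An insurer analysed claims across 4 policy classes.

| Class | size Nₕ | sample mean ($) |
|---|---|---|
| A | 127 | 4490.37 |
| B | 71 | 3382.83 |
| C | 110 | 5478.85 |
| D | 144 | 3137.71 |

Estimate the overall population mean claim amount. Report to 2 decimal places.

N = 127 + 71 + 110 + 144 = 452.
Weight each subgroup mean by Nₕ/N and sum.
Σ Nₕx̄ₕ = 127·4490.37 + 71·3382.83 + 110·5478.85 + 144·3137.71 = 570276.99 + 240180.93 + 602673.5 + 451830.24 = 1864961.66.
Divide by N: 1864961.66 / 452 = 4126.0214... → 4126.02.

4126.02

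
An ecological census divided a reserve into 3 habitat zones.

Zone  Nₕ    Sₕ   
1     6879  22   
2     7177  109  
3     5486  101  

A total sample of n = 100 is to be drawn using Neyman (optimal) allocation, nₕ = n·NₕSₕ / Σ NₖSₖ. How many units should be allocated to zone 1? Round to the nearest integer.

10

Σ NₕSₕ = 6879·22 + 7177·109 + 5486·101 = 1487717.
Share for 1: 151338/1487717 = 0.10172.
n_1 = 100 × 0.10172 = 10.172... → 10.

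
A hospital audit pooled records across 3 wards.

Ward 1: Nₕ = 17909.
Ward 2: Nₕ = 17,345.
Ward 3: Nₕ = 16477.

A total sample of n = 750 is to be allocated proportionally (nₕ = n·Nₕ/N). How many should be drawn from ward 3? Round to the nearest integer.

239

N = 17909 + 17345 + 16477 = 51731.
n_3 = 750·16477/51731 = 238.885... → 239.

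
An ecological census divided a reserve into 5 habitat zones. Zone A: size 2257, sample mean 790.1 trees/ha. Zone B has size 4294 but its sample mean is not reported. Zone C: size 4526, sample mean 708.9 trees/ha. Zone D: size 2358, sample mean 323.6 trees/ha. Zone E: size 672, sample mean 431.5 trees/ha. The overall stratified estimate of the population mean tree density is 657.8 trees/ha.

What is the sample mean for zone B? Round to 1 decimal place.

753.3

N = 2257 + 4294 + 4526 + 2358 + 672 = 14107.
Overall total = μ·N = 657.8·14107 = 9279584.6.
Subtract the known strata: 2257·790.1 + 4526·708.9 + 2358·323.6 + 672·431.5 = 6044753.9.
Remaining total for zone B: 9279584.6 − 6044753.9 = 3234830.7.
Divide by its size: 3234830.7 / 4294 = 753.337... → 753.3.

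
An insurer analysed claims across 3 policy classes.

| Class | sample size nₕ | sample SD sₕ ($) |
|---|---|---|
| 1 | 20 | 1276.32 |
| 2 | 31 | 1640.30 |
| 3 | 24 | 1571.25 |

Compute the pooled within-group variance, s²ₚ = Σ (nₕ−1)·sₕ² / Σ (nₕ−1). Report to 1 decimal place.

Degrees of freedom: 19 + 30 + 23 = 72.
Σ(nₕ−1)sₕ² = 19·1628992.7424 + 30·2690584.09 + 23·2468826.5625 = 168451395.7431.
s²ₚ = 168451395.7431 / 72 = 2339602.719... → 2339602.7.

2339602.7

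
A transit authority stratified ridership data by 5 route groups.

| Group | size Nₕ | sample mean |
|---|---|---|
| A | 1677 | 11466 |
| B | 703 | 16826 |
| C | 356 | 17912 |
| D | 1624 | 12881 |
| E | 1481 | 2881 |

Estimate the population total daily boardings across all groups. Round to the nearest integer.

62619337

A: 1677·11466 = 19228482
B: 703·16826 = 11828678
C: 356·17912 = 6376672
D: 1624·12881 = 20918744
E: 1481·2881 = 4266761
τ̂ = Σ Nₕx̄ₕ = 62619337.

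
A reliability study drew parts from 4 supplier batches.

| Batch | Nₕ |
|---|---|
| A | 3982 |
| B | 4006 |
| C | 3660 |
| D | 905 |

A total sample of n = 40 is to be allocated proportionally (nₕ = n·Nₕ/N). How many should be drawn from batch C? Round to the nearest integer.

12

Share of batch C = 3660/12553 = 0.29156.
Allocate 40 × 0.29156 = 11.663... → 12.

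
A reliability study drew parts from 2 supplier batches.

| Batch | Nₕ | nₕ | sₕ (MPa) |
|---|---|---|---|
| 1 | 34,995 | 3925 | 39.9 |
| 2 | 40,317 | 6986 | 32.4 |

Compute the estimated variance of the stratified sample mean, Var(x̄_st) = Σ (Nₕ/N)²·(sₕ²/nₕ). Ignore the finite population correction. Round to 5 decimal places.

0.13064

N = 75312. Term for each stratum: Wₕ²sₕ²/nₕ.
Var(x̄_st) = 0.08757694 + 0.04306352 = 0.13064046 → 0.13064.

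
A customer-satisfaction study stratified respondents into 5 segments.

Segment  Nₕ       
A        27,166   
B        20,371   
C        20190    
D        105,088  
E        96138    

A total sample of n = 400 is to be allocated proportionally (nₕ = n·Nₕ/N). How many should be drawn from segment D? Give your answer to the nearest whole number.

156

Share of segment D = 105088/268953 = 0.39073.
Allocate 400 × 0.39073 = 156.292... → 156.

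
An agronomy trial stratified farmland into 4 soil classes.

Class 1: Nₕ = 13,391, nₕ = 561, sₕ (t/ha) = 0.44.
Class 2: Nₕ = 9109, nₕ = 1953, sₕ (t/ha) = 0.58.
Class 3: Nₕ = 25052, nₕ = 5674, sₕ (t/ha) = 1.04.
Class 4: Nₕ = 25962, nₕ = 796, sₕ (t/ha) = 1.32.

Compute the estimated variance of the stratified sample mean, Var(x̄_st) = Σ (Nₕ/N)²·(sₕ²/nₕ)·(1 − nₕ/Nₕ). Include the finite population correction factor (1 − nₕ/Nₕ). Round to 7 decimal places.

0.0002948

N = 73514; Wₕ = Nₕ/N.
class 1: (13391/73514)²·0.44²/561·(1 − 561/13391) = 0.0000109709
class 2: (9109/73514)²·0.58²/1953·(1 − 1953/9109) = 0.0000020776
class 3: (25052/73514)²·1.04²/5674·(1 − 5674/25052) = 0.0000171233
class 4: (25962/73514)²·1.32²/796·(1 − 796/25962) = 0.0002646348
Sum = 0.0002948066 → 0.0002948.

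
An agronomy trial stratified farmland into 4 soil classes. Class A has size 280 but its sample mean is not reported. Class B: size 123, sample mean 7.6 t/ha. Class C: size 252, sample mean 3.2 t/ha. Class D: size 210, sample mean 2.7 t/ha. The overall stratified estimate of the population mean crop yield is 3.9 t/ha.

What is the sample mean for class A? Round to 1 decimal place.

N = 280 + 123 + 252 + 210 = 865.
Overall total = μ·N = 3.9·865 = 3373.5.
Subtract the known strata: 123·7.6 + 252·3.2 + 210·2.7 = 2308.2.
Remaining total for class A: 3373.5 − 2308.2 = 1065.3.
Divide by its size: 1065.3 / 280 = 3.805... → 3.8.

3.8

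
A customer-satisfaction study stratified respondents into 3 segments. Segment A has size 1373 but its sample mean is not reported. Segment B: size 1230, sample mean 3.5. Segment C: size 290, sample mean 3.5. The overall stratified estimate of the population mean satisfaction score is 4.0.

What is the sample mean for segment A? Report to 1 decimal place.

Σ Nₕx̄ₕ = N·μ, so 1373·x̄_A = 2893·4.0 − (1230·3.5 + 290·3.5).
= 11572 − 5320 = 6252.
x̄_A = 6252 / 1373 = 4.554... → 4.6.

4.6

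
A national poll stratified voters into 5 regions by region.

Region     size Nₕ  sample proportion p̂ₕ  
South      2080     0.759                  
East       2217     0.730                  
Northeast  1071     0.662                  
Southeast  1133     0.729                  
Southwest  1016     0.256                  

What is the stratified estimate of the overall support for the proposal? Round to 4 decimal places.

0.6641

N = 2080 + 2217 + 1071 + 1133 + 1016 = 7517.
Overall proportion = Σ (Nₕ/N)·p̂ₕ.
Σ Nₕp̂ₕ = 1578.72 + 1618.41 + 709.002 + 825.957 + 260.096 = 4992.185.
4992.185 / 7517 = 0.664119... → 0.6641.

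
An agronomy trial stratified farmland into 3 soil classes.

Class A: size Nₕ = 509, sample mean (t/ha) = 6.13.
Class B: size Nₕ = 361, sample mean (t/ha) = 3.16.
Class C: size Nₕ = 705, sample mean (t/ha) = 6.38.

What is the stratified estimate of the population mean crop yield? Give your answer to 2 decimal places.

N = 1575; weights Wₕ = Nₕ/N = (0.3232, 0.2292, 0.4476).
x̄_st = Σ Wₕ·x̄ₕ = 0.3232·6.13 + 0.2292·3.16 + 0.4476·6.38 ≈ 5.5612...
→ 5.56.

5.56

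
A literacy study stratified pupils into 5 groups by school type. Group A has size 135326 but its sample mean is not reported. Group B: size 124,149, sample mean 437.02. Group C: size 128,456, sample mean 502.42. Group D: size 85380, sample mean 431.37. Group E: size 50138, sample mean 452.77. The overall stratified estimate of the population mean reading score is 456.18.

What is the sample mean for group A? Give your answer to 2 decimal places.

446.78

N = 135326 + 124149 + 128456 + 85380 + 50138 = 523449.
Overall total = μ·N = 456.18·523449 = 238786964.82.
Subtract the known strata: 124149·437.02 + 128456·502.42 + 85380·431.37 + 50138·452.77 = 178325812.36.
Remaining total for group A: 238786964.82 − 178325812.36 = 60461152.46.
Divide by its size: 60461152.46 / 135326 = 446.7815... → 446.78.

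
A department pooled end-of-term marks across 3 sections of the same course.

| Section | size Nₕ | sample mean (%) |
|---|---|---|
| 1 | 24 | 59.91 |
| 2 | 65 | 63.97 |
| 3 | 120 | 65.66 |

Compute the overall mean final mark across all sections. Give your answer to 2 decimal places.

64.47

x̄_st = (Σ Nₕx̄ₕ) / (Σ Nₕ) = (24·59.91 + 65·63.97 + 120·65.66) / 209
= 13475.09 / 209 = 64.4741... → 64.47.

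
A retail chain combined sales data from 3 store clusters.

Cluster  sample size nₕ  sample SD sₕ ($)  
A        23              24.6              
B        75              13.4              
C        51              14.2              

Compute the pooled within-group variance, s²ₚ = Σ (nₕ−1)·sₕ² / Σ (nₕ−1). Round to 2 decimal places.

251.25

A: (23−1)·24.6² = 22·605.16 = 13313.52
B: (75−1)·13.4² = 74·179.56 = 13287.44
C: (51−1)·14.2² = 50·201.64 = 10082
Numerator = 36682.96; denominator = Σ(nₕ−1) = 146.
s²ₚ = 36682.96/146 = 251.2532... → 251.25.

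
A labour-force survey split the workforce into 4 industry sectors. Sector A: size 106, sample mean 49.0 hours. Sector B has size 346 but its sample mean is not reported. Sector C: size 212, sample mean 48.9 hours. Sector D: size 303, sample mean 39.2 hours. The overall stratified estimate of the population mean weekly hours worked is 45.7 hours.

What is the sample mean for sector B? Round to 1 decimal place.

48.4

Σ Nₕx̄ₕ = N·μ, so 346·x̄_B = 967·45.7 − (106·49.0 + 212·48.9 + 303·39.2).
= 44191.9 − 27438.4 = 16753.5.
x̄_B = 16753.5 / 346 = 48.421... → 48.4.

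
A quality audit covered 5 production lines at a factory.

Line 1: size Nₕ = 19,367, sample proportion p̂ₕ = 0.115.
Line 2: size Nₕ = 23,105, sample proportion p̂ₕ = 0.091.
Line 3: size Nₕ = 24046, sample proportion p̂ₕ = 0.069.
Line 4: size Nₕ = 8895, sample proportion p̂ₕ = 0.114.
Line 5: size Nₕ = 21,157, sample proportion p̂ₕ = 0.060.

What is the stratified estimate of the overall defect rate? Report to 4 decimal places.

Wₕ = Nₕ/N with N = 96570: 0.2005, 0.2393, 0.2490, 0.0921, 0.2191.
p̂_st = 0.2005·0.115 + 0.2393·0.091 + 0.2490·0.069 + 0.0921·0.114 + 0.2191·0.060 ≈ 0.085662... → 0.0857.

0.0857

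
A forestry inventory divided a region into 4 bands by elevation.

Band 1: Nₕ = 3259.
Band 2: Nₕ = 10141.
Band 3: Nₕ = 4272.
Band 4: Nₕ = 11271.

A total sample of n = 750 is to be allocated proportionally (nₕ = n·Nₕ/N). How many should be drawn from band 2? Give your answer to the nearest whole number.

N = 3259 + 10141 + 4272 + 11271 = 28943.
n_2 = 750·10141/28943 = 262.784... → 263.

263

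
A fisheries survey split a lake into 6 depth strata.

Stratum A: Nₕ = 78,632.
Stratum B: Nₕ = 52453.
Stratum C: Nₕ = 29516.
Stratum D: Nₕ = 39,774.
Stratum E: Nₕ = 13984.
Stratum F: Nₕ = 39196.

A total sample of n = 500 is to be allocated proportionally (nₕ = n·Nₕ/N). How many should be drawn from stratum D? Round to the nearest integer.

Share of stratum D = 39774/253555 = 0.15687.
Allocate 500 × 0.15687 = 78.433... → 78.

78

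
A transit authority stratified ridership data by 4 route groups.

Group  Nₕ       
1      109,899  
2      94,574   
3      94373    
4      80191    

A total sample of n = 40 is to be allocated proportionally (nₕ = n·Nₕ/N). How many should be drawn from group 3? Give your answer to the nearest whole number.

Share of group 3 = 94373/379037 = 0.24898.
Allocate 40 × 0.24898 = 9.959... → 10.

10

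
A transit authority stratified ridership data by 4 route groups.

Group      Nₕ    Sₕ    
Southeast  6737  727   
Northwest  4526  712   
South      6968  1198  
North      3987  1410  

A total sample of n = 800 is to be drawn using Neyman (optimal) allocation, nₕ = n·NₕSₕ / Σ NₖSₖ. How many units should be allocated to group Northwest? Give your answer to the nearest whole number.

Southeast: NₕSₕ = 6737·727 = 4897799
Northwest: NₕSₕ = 4526·712 = 3222512
South: NₕSₕ = 6968·1198 = 8347664
North: NₕSₕ = 3987·1410 = 5621670
Σ NₕSₕ = 22089645.
n_Northwest = 800·3222512/22089645 = 116.707... → 117.

117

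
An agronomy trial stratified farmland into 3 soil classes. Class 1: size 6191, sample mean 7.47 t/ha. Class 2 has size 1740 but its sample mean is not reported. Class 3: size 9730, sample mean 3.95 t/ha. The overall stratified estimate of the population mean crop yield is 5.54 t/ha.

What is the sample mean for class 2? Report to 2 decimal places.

7.56

Σ Nₕx̄ₕ = N·μ, so 1740·x̄_2 = 17661·5.54 − (6191·7.47 + 9730·3.95).
= 97841.94 − 84680.27 = 13161.67.
x̄_2 = 13161.67 / 1740 = 7.5642... → 7.56.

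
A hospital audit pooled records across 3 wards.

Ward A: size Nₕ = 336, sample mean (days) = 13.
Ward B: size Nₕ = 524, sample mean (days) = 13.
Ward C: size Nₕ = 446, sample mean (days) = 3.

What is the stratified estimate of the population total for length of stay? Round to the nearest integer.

12518

Estimate total by summing Nₕ·x̄ₕ over strata.
336·13 + 524·13 + 446·3 = 4368 + 6812 + 1338 = 12518.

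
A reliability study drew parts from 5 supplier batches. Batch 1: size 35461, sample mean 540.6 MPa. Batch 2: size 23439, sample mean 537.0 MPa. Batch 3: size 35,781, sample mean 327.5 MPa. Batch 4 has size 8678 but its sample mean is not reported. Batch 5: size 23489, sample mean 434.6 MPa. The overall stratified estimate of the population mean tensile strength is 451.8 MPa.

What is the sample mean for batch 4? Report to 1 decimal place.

417.9

N = 35461 + 23439 + 35781 + 8678 + 23489 = 126848.
Overall total = μ·N = 451.8·126848 = 57309926.4.
Subtract the known strata: 35461·540.6 + 23439·537.0 + 35781·327.5 + 23489·434.6 = 53683556.5.
Remaining total for batch 4: 57309926.4 − 53683556.5 = 3626369.9.
Divide by its size: 3626369.9 / 8678 = 417.881... → 417.9.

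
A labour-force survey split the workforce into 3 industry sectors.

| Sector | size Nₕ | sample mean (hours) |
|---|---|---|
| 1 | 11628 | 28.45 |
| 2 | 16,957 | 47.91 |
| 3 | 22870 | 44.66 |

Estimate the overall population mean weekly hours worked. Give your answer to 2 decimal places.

N = 51455; weights Wₕ = Nₕ/N = (0.2260, 0.3296, 0.4445).
x̄_st = Σ Wₕ·x̄ₕ = 0.2260·28.45 + 0.3296·47.91 + 0.4445·44.66 ≈ 42.0678...
→ 42.07.

42.07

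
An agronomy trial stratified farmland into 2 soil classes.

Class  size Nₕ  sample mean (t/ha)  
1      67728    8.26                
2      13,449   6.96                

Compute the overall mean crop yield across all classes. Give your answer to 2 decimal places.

8.04

N = 81177; weights Wₕ = Nₕ/N = (0.8343, 0.1657).
x̄_st = Σ Wₕ·x̄ₕ = 0.8343·8.26 + 0.1657·6.96 ≈ 8.0446...
→ 8.04.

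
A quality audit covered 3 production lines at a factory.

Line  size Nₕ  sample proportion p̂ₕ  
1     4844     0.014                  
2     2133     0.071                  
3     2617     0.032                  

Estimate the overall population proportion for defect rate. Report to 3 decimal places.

0.032

Wₕ = Nₕ/N with N = 9594: 0.5049, 0.2223, 0.2728.
p̂_st = 0.5049·0.014 + 0.2223·0.071 + 0.2728·0.032 ≈ 0.03158... → 0.032.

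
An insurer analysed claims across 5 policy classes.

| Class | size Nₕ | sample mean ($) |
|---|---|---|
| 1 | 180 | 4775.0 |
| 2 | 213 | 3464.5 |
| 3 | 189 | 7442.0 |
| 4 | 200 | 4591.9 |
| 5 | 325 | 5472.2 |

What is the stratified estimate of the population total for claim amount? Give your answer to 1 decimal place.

Population total = Σ Nₕ·x̄ₕ (each stratum's size times its mean).
180·4775.0 + 213·3464.5 + 189·7442.0 + 200·4591.9 + 325·5472.2 = 859500 + 737938.5 + 1406538 + 918380 + 1778465 = 5700821.5.

5700821.5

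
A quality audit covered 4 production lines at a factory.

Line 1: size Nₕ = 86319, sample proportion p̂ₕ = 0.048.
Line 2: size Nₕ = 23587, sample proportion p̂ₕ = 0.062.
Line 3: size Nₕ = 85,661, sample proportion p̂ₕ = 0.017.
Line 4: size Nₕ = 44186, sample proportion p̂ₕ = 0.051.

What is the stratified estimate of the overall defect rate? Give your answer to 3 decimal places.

N = 86319 + 23587 + 85661 + 44186 = 239753.
Overall proportion = Σ (Nₕ/N)·p̂ₕ.
Σ Nₕp̂ₕ = 4143.312 + 1462.394 + 1456.237 + 2253.486 = 9315.429.
9315.429 / 239753 = 0.03885... → 0.039.

0.039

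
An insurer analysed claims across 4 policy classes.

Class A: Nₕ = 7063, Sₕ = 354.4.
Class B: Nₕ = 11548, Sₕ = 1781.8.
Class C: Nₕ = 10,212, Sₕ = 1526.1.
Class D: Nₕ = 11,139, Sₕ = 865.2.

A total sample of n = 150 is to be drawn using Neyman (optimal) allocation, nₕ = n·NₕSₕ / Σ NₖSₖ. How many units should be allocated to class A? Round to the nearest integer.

Σ NₕSₕ = 7063·354.4 + 11548·1781.8 + 10212·1526.1 + 11139·865.2 = 48301349.6.
Share for A: 2503127.2/48301349.6 = 0.05182.
n_A = 150 × 0.05182 = 7.773... → 8.

8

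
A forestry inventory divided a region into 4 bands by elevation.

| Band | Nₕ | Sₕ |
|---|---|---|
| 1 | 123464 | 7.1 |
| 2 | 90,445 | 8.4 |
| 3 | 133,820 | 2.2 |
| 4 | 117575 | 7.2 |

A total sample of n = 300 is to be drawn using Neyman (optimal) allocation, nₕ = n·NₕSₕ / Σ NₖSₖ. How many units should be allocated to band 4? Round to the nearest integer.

91

Σ NₕSₕ = 123464·7.1 + 90445·8.4 + 133820·2.2 + 117575·7.2 = 2777276.4.
Share for 4: 846540/2777276.4 = 0.30481.
n_4 = 300 × 0.30481 = 91.443... → 91.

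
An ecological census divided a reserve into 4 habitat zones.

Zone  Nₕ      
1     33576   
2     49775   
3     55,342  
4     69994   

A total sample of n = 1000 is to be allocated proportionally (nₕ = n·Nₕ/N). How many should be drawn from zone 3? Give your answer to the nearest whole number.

Share of zone 3 = 55342/208687 = 0.26519.
Allocate 1000 × 0.26519 = 265.191... → 265.

265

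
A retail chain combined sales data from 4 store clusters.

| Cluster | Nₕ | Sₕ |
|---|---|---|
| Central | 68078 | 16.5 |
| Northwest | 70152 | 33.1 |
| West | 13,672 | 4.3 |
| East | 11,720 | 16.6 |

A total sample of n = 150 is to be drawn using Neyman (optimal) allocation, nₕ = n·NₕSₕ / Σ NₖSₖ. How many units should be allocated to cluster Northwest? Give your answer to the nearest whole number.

Central: NₕSₕ = 68078·16.5 = 1123287
Northwest: NₕSₕ = 70152·33.1 = 2322031.2
West: NₕSₕ = 13672·4.3 = 58789.6
East: NₕSₕ = 11720·16.6 = 194552
Σ NₕSₕ = 3698659.8.
n_Northwest = 150·2322031.2/3698659.8 = 94.171... → 94.

94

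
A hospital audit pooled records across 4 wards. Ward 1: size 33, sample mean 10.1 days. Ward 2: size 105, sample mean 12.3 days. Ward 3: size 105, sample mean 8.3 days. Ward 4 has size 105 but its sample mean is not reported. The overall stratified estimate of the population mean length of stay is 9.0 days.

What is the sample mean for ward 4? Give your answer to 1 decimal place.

6.1

N = 33 + 105 + 105 + 105 = 348.
Overall total = μ·N = 9.0·348 = 3132.
Subtract the known strata: 33·10.1 + 105·12.3 + 105·8.3 = 2496.3.
Remaining total for ward 4: 3132 − 2496.3 = 635.7.
Divide by its size: 635.7 / 105 = 6.054... → 6.1.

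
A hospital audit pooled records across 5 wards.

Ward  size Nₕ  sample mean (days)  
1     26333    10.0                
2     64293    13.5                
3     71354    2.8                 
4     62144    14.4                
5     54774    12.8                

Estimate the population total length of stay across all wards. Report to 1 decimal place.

2927057.5

Estimate total by summing Nₕ·x̄ₕ over strata.
26333·10.0 + 64293·13.5 + 71354·2.8 + 62144·14.4 + 54774·12.8 = 263330 + 867955.5 + 199791.2 + 894873.6 + 701107.2 = 2927057.5.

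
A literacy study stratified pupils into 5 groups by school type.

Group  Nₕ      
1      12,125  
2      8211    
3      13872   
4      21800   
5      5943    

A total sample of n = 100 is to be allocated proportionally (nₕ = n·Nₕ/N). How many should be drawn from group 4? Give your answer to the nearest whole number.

N = 12125 + 8211 + 13872 + 21800 + 5943 = 61951.
n_4 = 100·21800/61951 = 35.189... → 35.

35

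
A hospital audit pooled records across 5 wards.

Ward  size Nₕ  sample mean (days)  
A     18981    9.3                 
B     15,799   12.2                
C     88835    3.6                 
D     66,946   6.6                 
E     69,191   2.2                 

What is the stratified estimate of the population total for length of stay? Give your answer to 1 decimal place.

1283140.9

Estimate total by summing Nₕ·x̄ₕ over strata.
18981·9.3 + 15799·12.2 + 88835·3.6 + 66946·6.6 + 69191·2.2 = 176523.3 + 192747.8 + 319806 + 441843.6 + 152220.2 = 1283140.9.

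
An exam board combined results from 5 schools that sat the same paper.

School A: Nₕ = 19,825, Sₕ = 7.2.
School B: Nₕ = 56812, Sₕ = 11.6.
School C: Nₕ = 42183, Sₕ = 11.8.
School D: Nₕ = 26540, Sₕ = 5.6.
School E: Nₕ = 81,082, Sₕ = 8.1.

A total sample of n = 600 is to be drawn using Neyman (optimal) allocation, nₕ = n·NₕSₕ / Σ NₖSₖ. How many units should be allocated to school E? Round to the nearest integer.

Σ NₕSₕ = 19825·7.2 + 56812·11.6 + 42183·11.8 + 26540·5.6 + 81082·8.1 = 2104906.8.
Share for E: 656764.2/2104906.8 = 0.31202.
n_E = 600 × 0.31202 = 187.209... → 187.

187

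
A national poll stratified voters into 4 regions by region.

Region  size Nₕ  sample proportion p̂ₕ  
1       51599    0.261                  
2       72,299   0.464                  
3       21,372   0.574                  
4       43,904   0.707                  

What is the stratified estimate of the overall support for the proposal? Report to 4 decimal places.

0.4775

N = 51599 + 72299 + 21372 + 43904 = 189174.
Overall proportion = Σ (Nₕ/N)·p̂ₕ.
Σ Nₕp̂ₕ = 13467.339 + 33546.736 + 12267.528 + 31040.128 = 90321.731.
90321.731 / 189174 = 0.477453... → 0.4775.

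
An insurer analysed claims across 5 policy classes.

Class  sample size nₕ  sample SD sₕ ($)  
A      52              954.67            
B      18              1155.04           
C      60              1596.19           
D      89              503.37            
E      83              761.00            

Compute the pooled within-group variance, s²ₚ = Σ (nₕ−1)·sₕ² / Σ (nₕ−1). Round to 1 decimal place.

973966.8

A: (52−1)·954.67² = 51·911394.8089 = 46481135.2539
B: (18−1)·1155.04² = 17·1334117.4016 = 22679995.8272
C: (60−1)·1596.19² = 59·2547822.5161 = 150321528.4499
D: (89−1)·503.37² = 88·253381.3569 = 22297559.4072
E: (83−1)·761.00² = 82·579121 = 47487922
Numerator = 289268140.9382; denominator = Σ(nₕ−1) = 297.
s²ₚ = 289268140.9382/297 = 973966.805... → 973966.8.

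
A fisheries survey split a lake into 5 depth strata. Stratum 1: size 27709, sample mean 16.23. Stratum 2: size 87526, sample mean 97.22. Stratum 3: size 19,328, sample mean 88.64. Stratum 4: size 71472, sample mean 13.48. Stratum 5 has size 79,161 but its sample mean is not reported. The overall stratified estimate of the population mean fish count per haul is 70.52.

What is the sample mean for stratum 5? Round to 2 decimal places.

107.08

Σ Nₕx̄ₕ = N·μ, so 79161·x̄_5 = 285196·70.52 − (27709·16.23 + 87526·97.22 + 19328·88.64 + 71472·13.48).
= 20112021.92 − 11635671.27 = 8476350.65.
x̄_5 = 8476350.65 / 79161 = 107.0774... → 107.08.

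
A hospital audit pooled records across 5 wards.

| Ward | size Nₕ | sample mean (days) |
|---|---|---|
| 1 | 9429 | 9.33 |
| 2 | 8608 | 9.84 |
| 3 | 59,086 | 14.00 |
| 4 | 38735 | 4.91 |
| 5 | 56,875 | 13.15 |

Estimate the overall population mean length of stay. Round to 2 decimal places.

11.22

N = 9429 + 8608 + 59086 + 38735 + 56875 = 172733.
Weight each subgroup mean by Nₕ/N and sum.
Σ Nₕx̄ₕ = 9429·9.33 + 8608·9.84 + 59086·14.00 + 38735·4.91 + 56875·13.15 = 87972.57 + 84702.72 + 827204 + 190188.85 + 747906.25 = 1937974.39.
Divide by N: 1937974.39 / 172733 = 11.2195... → 11.22.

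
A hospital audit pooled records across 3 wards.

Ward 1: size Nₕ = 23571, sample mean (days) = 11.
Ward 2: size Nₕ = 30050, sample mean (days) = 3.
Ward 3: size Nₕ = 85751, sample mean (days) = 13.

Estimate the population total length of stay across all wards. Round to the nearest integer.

Estimate total by summing Nₕ·x̄ₕ over strata.
23571·11 + 30050·3 + 85751·13 = 259281 + 90150 + 1114763 = 1464194.

1464194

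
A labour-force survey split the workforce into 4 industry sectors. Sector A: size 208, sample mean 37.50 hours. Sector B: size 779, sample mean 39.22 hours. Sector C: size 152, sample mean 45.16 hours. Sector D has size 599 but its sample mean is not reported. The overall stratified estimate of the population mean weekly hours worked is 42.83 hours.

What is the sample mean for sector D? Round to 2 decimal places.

48.78

N = 208 + 779 + 152 + 599 = 1738.
Overall total = μ·N = 42.83·1738 = 74438.54.
Subtract the known strata: 208·37.50 + 779·39.22 + 152·45.16 = 45216.7.
Remaining total for sector D: 74438.54 − 45216.7 = 29221.84.
Divide by its size: 29221.84 / 599 = 48.7844... → 48.78.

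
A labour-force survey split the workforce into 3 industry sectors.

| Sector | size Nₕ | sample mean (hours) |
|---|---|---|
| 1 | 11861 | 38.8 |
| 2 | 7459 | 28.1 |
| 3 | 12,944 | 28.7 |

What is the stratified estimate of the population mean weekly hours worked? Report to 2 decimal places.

N = 32264; weights Wₕ = Nₕ/N = (0.3676, 0.2312, 0.4012).
x̄_st = Σ Wₕ·x̄ₕ = 0.3676·38.8 + 0.2312·28.1 + 0.4012·28.7 ≈ 32.2743...
→ 32.27.

32.27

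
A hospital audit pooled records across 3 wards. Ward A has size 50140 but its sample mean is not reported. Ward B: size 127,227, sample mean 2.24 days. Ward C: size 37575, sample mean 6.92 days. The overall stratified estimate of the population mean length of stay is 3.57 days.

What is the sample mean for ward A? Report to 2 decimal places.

Σ Nₕx̄ₕ = N·μ, so 50140·x̄_A = 214942·3.57 − (127227·2.24 + 37575·6.92).
= 767342.94 − 545007.48 = 222335.46.
x̄_A = 222335.46 / 50140 = 4.4343... → 4.43.

4.43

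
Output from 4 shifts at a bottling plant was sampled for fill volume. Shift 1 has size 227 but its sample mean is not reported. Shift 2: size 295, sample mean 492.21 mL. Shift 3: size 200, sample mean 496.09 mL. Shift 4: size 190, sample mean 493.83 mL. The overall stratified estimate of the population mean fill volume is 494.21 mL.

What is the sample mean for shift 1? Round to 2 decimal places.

495.47

N = 227 + 295 + 200 + 190 = 912.
Overall total = μ·N = 494.21·912 = 450719.52.
Subtract the known strata: 295·492.21 + 200·496.09 + 190·493.83 = 338247.65.
Remaining total for shift 1: 450719.52 − 338247.65 = 112471.87.
Divide by its size: 112471.87 / 227 = 495.4708... → 495.47.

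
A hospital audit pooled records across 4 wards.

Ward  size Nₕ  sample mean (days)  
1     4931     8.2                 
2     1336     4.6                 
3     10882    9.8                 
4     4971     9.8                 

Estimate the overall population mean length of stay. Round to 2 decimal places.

x̄_st = (Σ Nₕx̄ₕ) / (Σ Nₕ) = (4931·8.2 + 1336·4.6 + 10882·9.8 + 4971·9.8) / 22120
= 201939.2 / 22120 = 9.1293... → 9.13.

9.13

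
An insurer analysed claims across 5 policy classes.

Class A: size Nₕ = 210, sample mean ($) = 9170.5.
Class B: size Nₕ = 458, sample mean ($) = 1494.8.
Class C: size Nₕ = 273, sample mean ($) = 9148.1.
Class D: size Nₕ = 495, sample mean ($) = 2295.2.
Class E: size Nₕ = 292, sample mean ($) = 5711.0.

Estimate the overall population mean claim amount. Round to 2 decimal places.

4578.47

N = 1728; weights Wₕ = Nₕ/N = (0.1215, 0.2650, 0.1580, 0.2865, 0.1690).
x̄_st = Σ Wₕ·x̄ₕ = 0.1215·9170.5 + 0.2650·1494.8 + 0.1580·9148.1 + 0.2865·2295.2 + 0.1690·5711.0 ≈ 4578.4668...
→ 4578.47.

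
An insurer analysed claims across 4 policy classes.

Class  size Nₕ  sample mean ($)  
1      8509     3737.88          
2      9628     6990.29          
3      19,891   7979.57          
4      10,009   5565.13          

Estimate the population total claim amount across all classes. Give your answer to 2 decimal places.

Population total = Σ Nₕ·x̄ₕ (each stratum's size times its mean).
8509·3737.88 + 9628·6990.29 + 19891·7979.57 + 10009·5565.13 = 31805620.92 + 67302512.12 + 158721626.87 + 55701386.17 = 313531146.08.

313531146.08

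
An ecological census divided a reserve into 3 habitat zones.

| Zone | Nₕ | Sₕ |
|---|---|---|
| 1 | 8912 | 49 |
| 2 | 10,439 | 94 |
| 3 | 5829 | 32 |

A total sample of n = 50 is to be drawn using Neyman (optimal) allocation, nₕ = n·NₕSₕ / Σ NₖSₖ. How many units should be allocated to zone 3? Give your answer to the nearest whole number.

6

1: NₕSₕ = 8912·49 = 436688
2: NₕSₕ = 10439·94 = 981266
3: NₕSₕ = 5829·32 = 186528
Σ NₕSₕ = 1604482.
n_3 = 50·186528/1604482 = 5.813... → 6.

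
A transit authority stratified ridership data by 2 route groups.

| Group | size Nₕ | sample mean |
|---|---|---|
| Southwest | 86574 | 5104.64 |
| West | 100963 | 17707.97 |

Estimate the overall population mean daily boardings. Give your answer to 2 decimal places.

N = 187537; weights Wₕ = Nₕ/N = (0.4616, 0.5384).
x̄_st = Σ Wₕ·x̄ₕ = 0.4616·5104.64 + 0.5384·17707.97 ≈ 11889.8078...
→ 11889.81.

11889.81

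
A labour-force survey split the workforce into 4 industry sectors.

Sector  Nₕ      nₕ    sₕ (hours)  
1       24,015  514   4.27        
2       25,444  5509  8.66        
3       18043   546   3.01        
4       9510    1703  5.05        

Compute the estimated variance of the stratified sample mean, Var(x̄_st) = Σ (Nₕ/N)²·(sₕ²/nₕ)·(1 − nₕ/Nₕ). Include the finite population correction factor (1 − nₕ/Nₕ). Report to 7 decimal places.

N = 77012. Term for each stratum: Wₕ²sₕ²/nₕ·(1−nₕ/Nₕ).
Var(x̄_st) = 0.0033755517 + 0.0011642543 + 0.0008832749 + 0.0001874632 = 0.0056105440 → 0.0056105.

0.0056105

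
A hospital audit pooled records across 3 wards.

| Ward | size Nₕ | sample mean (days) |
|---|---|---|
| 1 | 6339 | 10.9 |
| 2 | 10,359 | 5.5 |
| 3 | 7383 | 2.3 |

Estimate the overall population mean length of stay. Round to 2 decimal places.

5.94

N = 6339 + 10359 + 7383 = 24081.
Overall mean = Σ (Nₕ/N)·x̄ₕ — weight by population share, not a simple average.
Σ Nₕx̄ₕ = 6339·10.9 + 10359·5.5 + 7383·2.3 = 69095.1 + 56974.5 + 16980.9 = 143050.5.
Divide by N: 143050.5 / 24081 = 5.9404... → 5.94.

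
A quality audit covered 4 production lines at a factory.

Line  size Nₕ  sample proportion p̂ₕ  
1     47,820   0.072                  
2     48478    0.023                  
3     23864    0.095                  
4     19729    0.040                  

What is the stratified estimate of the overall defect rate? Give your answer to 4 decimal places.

Wₕ = Nₕ/N with N = 139891: 0.3418, 0.3465, 0.1706, 0.1410.
p̂_st = 0.3418·0.072 + 0.3465·0.023 + 0.1706·0.095 + 0.1410·0.040 ≈ 0.054430... → 0.0544.

0.0544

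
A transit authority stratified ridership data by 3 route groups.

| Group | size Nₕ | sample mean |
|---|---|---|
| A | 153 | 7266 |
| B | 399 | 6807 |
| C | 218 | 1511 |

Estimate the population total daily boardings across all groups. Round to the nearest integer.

4157089

A: 153·7266 = 1111698
B: 399·6807 = 2715993
C: 218·1511 = 329398
τ̂ = Σ Nₕx̄ₕ = 4157089.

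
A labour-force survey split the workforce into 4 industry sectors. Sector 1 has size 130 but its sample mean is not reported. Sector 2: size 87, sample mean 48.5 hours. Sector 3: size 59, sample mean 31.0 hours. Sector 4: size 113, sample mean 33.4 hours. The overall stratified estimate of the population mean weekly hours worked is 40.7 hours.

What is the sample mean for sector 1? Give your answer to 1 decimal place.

N = 130 + 87 + 59 + 113 = 389.
Overall total = μ·N = 40.7·389 = 15832.3.
Subtract the known strata: 87·48.5 + 59·31.0 + 113·33.4 = 9822.7.
Remaining total for sector 1: 15832.3 − 9822.7 = 6009.6.
Divide by its size: 6009.6 / 130 = 46.228... → 46.2.

46.2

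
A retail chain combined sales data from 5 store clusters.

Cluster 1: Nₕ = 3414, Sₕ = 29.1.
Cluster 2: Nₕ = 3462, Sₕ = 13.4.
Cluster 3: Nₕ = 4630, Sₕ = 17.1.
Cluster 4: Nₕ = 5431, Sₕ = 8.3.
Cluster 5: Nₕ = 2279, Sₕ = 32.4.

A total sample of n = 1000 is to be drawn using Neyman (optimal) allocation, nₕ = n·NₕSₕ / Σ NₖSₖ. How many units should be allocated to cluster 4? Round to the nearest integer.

131

1: NₕSₕ = 3414·29.1 = 99347.4
2: NₕSₕ = 3462·13.4 = 46390.8
3: NₕSₕ = 4630·17.1 = 79173
4: NₕSₕ = 5431·8.3 = 45077.3
5: NₕSₕ = 2279·32.4 = 73839.6
Σ NₕSₕ = 343828.1.
n_4 = 1000·45077.3/343828.1 = 131.104... → 131.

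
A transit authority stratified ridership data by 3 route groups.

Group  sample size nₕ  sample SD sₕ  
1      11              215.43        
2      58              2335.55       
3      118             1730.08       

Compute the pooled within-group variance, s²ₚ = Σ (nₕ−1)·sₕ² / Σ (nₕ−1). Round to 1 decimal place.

Degrees of freedom: 10 + 57 + 117 = 184.
Σ(nₕ−1)sₕ² = 10·46410.0849 + 57·5454793.8025 + 117·2993176.8064 = 661589033.9403.
s²ₚ = 661589033.9403 / 184 = 3595592.576... → 3595592.6.

3595592.6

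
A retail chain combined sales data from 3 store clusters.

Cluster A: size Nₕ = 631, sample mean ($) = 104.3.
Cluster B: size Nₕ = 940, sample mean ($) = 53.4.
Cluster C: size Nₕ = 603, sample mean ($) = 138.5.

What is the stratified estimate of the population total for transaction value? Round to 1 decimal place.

A: 631·104.3 = 65813.3
B: 940·53.4 = 50196
C: 603·138.5 = 83515.5
τ̂ = Σ Nₕx̄ₕ = 199524.8.

199524.8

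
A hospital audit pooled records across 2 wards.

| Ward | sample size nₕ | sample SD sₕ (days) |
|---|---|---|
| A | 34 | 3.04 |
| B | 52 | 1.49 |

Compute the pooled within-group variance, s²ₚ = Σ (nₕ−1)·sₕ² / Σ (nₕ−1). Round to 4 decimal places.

4.9785

A: (34−1)·3.04² = 33·9.2416 = 304.9728
B: (52−1)·1.49² = 51·2.2201 = 113.2251
Numerator = 418.1979; denominator = Σ(nₕ−1) = 84.
s²ₚ = 418.1979/84 = 4.978546... → 4.9785.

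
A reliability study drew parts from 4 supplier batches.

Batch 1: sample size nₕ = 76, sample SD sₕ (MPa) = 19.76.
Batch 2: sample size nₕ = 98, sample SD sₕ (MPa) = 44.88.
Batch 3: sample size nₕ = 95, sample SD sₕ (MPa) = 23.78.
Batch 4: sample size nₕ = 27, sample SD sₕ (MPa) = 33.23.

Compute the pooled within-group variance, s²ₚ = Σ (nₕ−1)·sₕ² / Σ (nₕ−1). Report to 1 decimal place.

1049.8

1: (76−1)·19.76² = 75·390.4576 = 29284.32
2: (98−1)·44.88² = 97·2014.2144 = 195378.7968
3: (95−1)·23.78² = 94·565.4884 = 53155.9096
4: (27−1)·33.23² = 26·1104.2329 = 28710.0554
Numerator = 306529.0818; denominator = Σ(nₕ−1) = 292.
s²ₚ = 306529.0818/292 = 1049.757... → 1049.8.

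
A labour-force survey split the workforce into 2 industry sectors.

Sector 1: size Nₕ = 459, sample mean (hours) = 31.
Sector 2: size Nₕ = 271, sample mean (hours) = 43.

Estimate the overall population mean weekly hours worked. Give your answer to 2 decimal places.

35.45

N = 730; weights Wₕ = Nₕ/N = (0.6288, 0.3712).
x̄_st = Σ Wₕ·x̄ₕ = 0.6288·31 + 0.3712·43 ≈ 35.4548...
→ 35.45.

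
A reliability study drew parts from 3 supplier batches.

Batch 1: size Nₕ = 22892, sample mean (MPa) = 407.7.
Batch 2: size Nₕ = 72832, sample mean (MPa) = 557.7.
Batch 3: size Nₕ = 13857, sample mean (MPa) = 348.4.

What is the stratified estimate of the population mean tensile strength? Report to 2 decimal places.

499.90

N = 109581; weights Wₕ = Nₕ/N = (0.2089, 0.6646, 0.1265).
x̄_st = Σ Wₕ·x̄ₕ = 0.2089·407.7 + 0.6646·557.7 + 0.1265·348.4 ≈ 499.8974...
→ 499.90.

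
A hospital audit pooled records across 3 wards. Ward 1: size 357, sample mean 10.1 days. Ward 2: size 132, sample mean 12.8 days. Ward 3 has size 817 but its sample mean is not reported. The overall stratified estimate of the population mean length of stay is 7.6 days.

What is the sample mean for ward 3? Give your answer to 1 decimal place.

N = 357 + 132 + 817 = 1306.
Overall total = μ·N = 7.6·1306 = 9925.6.
Subtract the known strata: 357·10.1 + 132·12.8 = 5295.3.
Remaining total for ward 3: 9925.6 − 5295.3 = 4630.3.
Divide by its size: 4630.3 / 817 = 5.667... → 5.7.

5.7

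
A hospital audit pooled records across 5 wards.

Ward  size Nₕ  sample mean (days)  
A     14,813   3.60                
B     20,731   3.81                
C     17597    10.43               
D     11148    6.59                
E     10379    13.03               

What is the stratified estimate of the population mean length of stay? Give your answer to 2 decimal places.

x̄_st = (Σ Nₕx̄ₕ) / (Σ Nₕ) = (14813·3.60 + 20731·3.81 + 17597·10.43 + 11148·6.59 + 10379·13.03) / 74668
= 524552.31 / 74668 = 7.0251... → 7.03.

7.03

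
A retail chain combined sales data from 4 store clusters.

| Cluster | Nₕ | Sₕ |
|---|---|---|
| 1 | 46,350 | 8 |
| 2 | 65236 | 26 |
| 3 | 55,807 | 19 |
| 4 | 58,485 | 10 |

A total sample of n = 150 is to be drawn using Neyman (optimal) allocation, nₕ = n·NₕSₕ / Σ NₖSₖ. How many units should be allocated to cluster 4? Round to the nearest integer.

1: NₕSₕ = 46350·8 = 370800
2: NₕSₕ = 65236·26 = 1696136
3: NₕSₕ = 55807·19 = 1060333
4: NₕSₕ = 58485·10 = 584850
Σ NₕSₕ = 3712119.
n_4 = 150·584850/3712119 = 23.633... → 24.

24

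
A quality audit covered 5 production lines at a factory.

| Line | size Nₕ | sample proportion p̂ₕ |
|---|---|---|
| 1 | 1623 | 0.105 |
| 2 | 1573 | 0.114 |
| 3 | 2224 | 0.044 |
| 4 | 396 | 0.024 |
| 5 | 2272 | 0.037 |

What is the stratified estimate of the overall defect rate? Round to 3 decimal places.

N = 1623 + 1573 + 2224 + 396 + 2272 = 8088.
Overall proportion = Σ (Nₕ/N)·p̂ₕ.
Σ Nₕp̂ₕ = 170.415 + 179.322 + 97.856 + 9.504 + 84.064 = 541.161.
541.161 / 8088 = 0.06691... → 0.067.

0.067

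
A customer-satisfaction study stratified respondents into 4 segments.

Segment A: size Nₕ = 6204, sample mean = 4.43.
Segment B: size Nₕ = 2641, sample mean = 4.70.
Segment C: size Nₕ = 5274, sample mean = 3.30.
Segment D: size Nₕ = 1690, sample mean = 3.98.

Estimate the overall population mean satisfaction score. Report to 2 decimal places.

N = 15809; weights Wₕ = Nₕ/N = (0.3924, 0.1671, 0.3336, 0.1069).
x̄_st = Σ Wₕ·x̄ₕ = 0.3924·4.43 + 0.1671·4.70 + 0.3336·3.30 + 0.1069·3.98 ≈ 4.0500...
→ 4.05.

4.05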